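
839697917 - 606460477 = 233237440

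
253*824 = 208472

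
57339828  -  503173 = 56836655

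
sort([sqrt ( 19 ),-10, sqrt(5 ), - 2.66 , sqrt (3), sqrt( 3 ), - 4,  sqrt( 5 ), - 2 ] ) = [ - 10,-4,-2.66, - 2 , sqrt(3),  sqrt(3 ), sqrt( 5 ),sqrt(5 ), sqrt(19) ] 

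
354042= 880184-526142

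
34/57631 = 34/57631 = 0.00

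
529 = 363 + 166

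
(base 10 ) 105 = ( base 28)3l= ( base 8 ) 151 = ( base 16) 69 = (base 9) 126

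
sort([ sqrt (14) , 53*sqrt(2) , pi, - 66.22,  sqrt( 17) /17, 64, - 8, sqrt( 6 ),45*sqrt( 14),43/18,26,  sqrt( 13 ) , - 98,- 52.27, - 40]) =[  -  98, - 66.22, - 52.27, - 40,-8,  sqrt ( 17 )/17,43/18 , sqrt (6),  pi,sqrt(13), sqrt( 14),26,64, 53  *  sqrt( 2),45*sqrt ( 14 )] 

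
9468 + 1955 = 11423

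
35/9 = 3 + 8/9=3.89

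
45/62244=5/6916 = 0.00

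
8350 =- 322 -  - 8672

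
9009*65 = 585585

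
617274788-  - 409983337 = 1027258125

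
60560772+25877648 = 86438420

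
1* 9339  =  9339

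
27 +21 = 48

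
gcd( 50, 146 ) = 2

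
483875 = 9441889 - 8958014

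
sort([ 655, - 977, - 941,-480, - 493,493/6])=[ - 977, - 941, - 493, - 480,493/6,655]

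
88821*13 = 1154673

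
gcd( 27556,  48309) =1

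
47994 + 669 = 48663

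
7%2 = 1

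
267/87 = 89/29  =  3.07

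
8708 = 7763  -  -945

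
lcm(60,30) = 60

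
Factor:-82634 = -2^1*79^1*523^1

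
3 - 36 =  - 33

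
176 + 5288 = 5464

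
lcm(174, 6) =174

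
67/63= 1 + 4/63 = 1.06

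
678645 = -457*( - 1485 )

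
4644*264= 1226016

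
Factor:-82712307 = -3^1 * 3833^1*7193^1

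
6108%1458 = 276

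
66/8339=66/8339 = 0.01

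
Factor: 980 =2^2*5^1*7^2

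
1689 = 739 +950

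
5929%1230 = 1009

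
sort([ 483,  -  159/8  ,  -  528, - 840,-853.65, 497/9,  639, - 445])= [-853.65 , - 840 , - 528,-445,-159/8,497/9,483 , 639] 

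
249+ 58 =307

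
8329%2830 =2669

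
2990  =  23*130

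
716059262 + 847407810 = 1563467072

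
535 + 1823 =2358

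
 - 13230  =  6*( - 2205 ) 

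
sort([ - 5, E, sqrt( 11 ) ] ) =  [ - 5, E, sqrt( 11) ]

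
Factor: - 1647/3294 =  - 1/2= -2^(-1) 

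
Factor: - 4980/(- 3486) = 10/7=   2^1*5^1 * 7^(  -  1)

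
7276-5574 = 1702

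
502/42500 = 251/21250 = 0.01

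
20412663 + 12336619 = 32749282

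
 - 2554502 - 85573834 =-88128336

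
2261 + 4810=7071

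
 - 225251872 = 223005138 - 448257010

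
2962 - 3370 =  - 408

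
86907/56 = 1551 + 51/56 = 1551.91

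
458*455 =208390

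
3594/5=3594/5  =  718.80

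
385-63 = 322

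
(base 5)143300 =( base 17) 1406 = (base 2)1011110111011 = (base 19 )GFE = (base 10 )6075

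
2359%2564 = 2359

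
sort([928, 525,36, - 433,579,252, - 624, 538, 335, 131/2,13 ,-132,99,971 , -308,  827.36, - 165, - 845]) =[ - 845,-624,  -  433,- 308, - 165, - 132, 13,  36 , 131/2,99,252, 335,525,538, 579 , 827.36, 928, 971]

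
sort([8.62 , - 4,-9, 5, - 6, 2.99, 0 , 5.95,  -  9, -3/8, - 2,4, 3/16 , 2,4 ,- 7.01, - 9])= [ - 9,-9, - 9, - 7.01, - 6, - 4, - 2, - 3/8 , 0, 3/16, 2, 2.99, 4, 4 , 5,5.95, 8.62]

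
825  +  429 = 1254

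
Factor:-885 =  - 3^1*5^1*59^1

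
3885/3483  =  1295/1161 = 1.12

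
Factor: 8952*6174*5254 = 2^5*3^3*7^3*37^1*71^1 *373^1= 290386730592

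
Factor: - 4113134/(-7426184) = 2^( - 2)*293^1 * 7019^1 * 928273^( - 1) = 2056567/3713092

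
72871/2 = 36435 + 1/2= 36435.50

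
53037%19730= 13577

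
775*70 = 54250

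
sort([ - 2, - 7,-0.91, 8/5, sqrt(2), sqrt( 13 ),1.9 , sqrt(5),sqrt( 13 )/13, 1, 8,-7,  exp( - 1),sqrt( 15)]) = [ - 7, - 7 ,-2, - 0.91 , sqrt( 13 )/13 , exp( - 1) , 1,sqrt( 2), 8/5,1.9, sqrt ( 5), sqrt( 13), sqrt(15), 8]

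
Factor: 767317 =767317^1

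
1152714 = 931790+220924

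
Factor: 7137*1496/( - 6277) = - 2^3*3^2*11^1 * 13^1 * 17^1*61^1*6277^( - 1)  =  - 10676952/6277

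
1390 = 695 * 2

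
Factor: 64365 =3^1*5^1 * 7^1*613^1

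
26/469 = 26/469 = 0.06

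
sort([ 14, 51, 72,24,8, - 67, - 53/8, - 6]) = [-67, - 53/8,  -  6, 8,14,24,51,72]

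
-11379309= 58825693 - 70205002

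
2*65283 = 130566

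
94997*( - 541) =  -51393377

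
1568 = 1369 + 199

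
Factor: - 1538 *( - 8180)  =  2^3*5^1*409^1*769^1 = 12580840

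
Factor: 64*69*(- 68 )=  - 300288 =- 2^8*3^1*17^1*23^1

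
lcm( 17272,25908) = 51816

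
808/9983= 808/9983= 0.08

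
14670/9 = 1630 = 1630.00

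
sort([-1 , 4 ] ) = [ - 1, 4 ]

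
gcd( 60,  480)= 60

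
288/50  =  144/25 = 5.76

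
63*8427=530901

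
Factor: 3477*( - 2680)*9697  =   - 90360136920 = - 2^3*3^1*5^1*19^1*61^1*67^1*9697^1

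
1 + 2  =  3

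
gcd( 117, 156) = 39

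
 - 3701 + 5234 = 1533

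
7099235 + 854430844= 861530079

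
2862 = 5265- 2403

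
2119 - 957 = 1162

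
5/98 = 5/98 = 0.05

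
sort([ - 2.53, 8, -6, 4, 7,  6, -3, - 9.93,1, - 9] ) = [-9.93, - 9,- 6, - 3, - 2.53 , 1, 4, 6, 7,  8 ] 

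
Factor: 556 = 2^2*139^1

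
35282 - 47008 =  -  11726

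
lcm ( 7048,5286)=21144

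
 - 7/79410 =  - 7/79410 = - 0.00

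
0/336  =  0=0.00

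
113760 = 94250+19510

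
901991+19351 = 921342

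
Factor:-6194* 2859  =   - 2^1*3^1*19^1 * 163^1*953^1 = -17708646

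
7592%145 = 52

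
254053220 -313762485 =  - 59709265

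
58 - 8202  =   - 8144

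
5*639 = 3195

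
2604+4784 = 7388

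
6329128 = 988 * 6406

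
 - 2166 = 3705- 5871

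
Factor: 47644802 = 2^1*331^1*71971^1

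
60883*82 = 4992406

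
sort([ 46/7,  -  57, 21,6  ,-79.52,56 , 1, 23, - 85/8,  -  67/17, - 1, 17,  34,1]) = [ -79.52,  -  57,  -  85/8, - 67/17, - 1,1,1,6,46/7,17, 21, 23,34,56]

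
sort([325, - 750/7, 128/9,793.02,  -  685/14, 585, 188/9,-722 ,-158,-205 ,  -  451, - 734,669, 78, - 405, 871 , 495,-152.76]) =[ - 734, - 722, - 451,  -  405, - 205, - 158,  -  152.76, - 750/7, - 685/14,128/9, 188/9,78, 325 , 495,585,669,793.02, 871 ] 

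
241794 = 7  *34542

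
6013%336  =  301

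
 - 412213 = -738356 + 326143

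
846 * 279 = 236034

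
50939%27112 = 23827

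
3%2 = 1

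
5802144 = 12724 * 456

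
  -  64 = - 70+6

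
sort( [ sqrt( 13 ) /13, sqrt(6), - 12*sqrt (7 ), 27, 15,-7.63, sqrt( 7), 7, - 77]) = [ - 77, - 12 * sqrt( 7), - 7.63, sqrt(13) /13, sqrt( 6),  sqrt( 7),7, 15, 27]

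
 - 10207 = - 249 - 9958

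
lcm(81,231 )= 6237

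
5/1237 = 5/1237 = 0.00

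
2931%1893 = 1038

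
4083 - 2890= 1193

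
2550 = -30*(  -  85)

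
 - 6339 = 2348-8687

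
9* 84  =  756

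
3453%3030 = 423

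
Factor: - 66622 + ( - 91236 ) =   -  2^1* 78929^1 = -157858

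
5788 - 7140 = - 1352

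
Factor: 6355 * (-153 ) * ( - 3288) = 3196971720 = 2^3 * 3^3*5^1*17^1 *31^1*41^1*137^1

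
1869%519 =312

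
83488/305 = 273 + 223/305= 273.73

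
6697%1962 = 811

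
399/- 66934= - 57/9562 = - 0.01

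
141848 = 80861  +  60987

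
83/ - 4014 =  - 1 + 3931/4014 = - 0.02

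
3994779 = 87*45917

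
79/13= 79/13 = 6.08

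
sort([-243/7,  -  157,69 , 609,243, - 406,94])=[ - 406 ,  -  157 , - 243/7,69,94,243,609] 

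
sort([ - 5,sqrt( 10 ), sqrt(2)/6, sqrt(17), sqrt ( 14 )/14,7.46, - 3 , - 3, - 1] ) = [ - 5, - 3, - 3, - 1, sqrt(2)/6, sqrt(14 )/14,  sqrt( 10 ),sqrt(17),7.46 ] 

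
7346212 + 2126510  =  9472722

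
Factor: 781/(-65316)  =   - 2^( - 2 )*3^( - 1)*11^1*71^1*5443^( - 1)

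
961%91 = 51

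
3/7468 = 3/7468 = 0.00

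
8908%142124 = 8908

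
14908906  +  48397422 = 63306328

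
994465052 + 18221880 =1012686932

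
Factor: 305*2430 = 741150 = 2^1*3^5*5^2*61^1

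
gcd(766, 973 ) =1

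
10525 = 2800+7725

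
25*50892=1272300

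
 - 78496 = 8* (-9812 )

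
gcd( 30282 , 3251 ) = 1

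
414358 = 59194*7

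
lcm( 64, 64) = 64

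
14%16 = 14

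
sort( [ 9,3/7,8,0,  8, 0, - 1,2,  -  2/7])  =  [ - 1, -2/7, 0,0, 3/7,2,  8,8, 9]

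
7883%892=747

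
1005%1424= 1005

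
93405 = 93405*1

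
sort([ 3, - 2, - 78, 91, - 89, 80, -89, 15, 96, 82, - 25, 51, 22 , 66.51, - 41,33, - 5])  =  [ - 89, - 89, - 78, - 41, - 25, - 5, - 2, 3, 15, 22, 33, 51, 66.51, 80, 82,  91 , 96 ]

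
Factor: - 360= - 2^3 * 3^2*5^1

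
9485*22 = 208670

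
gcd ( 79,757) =1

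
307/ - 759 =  - 1  +  452/759 = - 0.40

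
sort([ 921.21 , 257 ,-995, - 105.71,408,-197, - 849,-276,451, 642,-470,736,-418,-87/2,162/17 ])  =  [-995, - 849,-470,-418, - 276, - 197, - 105.71, - 87/2, 162/17,257, 408,451,642,736,921.21]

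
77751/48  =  1619 + 13/16 = 1619.81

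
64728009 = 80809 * 801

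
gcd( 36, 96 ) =12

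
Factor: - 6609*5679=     -  37532511 = - 3^3*631^1*2203^1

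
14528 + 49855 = 64383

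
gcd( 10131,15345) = 33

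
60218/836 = 72+ 13/418= 72.03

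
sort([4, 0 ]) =[0, 4 ]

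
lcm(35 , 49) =245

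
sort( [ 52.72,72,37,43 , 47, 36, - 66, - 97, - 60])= [-97, - 66, - 60,36 , 37,43, 47,52.72,72]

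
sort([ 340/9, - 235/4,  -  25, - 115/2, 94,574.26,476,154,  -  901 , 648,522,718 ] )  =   [- 901  , - 235/4, - 115/2, - 25,340/9,94,154,476,522 , 574.26, 648, 718]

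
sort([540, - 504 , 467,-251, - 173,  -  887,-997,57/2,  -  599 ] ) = [-997, - 887, - 599,-504,-251,-173,57/2, 467, 540 ]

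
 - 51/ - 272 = 3/16 = 0.19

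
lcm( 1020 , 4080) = 4080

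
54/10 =27/5 = 5.40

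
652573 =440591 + 211982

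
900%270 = 90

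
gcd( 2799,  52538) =1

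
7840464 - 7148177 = 692287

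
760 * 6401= 4864760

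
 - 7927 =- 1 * 7927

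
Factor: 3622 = 2^1* 1811^1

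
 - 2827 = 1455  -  4282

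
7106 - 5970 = 1136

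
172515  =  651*265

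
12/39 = 4/13=   0.31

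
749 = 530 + 219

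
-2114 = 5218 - 7332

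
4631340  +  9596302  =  14227642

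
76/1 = 76 = 76.00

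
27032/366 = 13516/183=73.86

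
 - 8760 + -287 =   -  9047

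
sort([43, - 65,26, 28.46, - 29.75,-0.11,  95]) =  [ - 65, - 29.75, - 0.11,  26,28.46,43, 95 ] 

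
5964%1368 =492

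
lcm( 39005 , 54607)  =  273035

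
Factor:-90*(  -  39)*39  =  136890 = 2^1 * 3^4*5^1*13^2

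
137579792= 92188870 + 45390922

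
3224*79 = 254696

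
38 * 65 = 2470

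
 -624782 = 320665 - 945447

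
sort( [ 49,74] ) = [ 49, 74]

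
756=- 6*( - 126)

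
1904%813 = 278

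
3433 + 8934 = 12367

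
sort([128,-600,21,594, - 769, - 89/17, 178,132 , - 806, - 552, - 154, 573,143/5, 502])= [ -806,  -  769 ,  -  600, - 552, - 154, - 89/17, 21, 143/5,128 , 132,178,502,573,594]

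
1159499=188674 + 970825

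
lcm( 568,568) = 568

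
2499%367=297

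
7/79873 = 7/79873=0.00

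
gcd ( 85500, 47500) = 9500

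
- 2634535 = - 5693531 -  - 3058996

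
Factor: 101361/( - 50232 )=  - 113/56= -2^ ( -3 )*7^ (- 1 )*113^1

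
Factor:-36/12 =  - 3^1 =-3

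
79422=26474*3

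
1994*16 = 31904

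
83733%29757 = 24219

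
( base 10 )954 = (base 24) 1fi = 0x3ba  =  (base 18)2H0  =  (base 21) 239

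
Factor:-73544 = - 2^3*29^1 * 317^1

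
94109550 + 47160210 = 141269760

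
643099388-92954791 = 550144597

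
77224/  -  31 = - 77224/31 =- 2491.10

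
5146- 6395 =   -  1249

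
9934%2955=1069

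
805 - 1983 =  - 1178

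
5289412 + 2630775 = 7920187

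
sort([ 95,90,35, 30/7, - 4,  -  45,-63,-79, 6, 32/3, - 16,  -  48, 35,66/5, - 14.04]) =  [-79, - 63, - 48, - 45, - 16 , - 14.04, - 4, 30/7 , 6,32/3 , 66/5, 35, 35, 90,95] 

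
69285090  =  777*89170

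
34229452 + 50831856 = 85061308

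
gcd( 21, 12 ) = 3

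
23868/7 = 23868/7 = 3409.71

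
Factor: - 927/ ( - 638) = 2^( - 1 )*3^2*11^(-1)*29^( - 1)*103^1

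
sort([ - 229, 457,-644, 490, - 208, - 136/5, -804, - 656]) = [  -  804, - 656, - 644, - 229, - 208, - 136/5, 457, 490 ] 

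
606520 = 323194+283326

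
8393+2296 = 10689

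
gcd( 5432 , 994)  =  14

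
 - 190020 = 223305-413325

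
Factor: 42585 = 3^1*5^1*17^1 * 167^1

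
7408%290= 158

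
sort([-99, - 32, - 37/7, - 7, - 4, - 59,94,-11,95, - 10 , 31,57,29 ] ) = [ - 99, - 59, - 32,  -  11, - 10,- 7, - 37/7, - 4,29, 31,57,94,95 ] 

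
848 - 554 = 294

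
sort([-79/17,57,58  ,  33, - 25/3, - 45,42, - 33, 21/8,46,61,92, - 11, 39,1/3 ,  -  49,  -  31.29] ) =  [ - 49,  -  45,-33, - 31.29, - 11,-25/3,-79/17, 1/3,21/8,33,39, 42, 46,57,58, 61, 92 ]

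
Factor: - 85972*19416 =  - 1669232352 = - 2^5 * 3^1*809^1*21493^1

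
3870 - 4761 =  - 891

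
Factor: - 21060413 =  - 11^3*15823^1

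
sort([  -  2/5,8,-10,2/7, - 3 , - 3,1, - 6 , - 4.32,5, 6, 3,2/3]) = [-10 ,-6,-4.32, -3, -3,- 2/5, 2/7 , 2/3, 1,  3, 5, 6,  8 ] 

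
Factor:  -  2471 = - 7^1 *353^1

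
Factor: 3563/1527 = 3^( - 1)*7^1 = 7/3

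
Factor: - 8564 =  - 2^2*2141^1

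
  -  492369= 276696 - 769065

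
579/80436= 193/26812 = 0.01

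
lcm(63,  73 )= 4599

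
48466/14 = 24233/7 = 3461.86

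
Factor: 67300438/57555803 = 2^1*23^2*63611^1*57555803^( - 1)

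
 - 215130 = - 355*606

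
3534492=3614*978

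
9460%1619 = 1365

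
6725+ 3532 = 10257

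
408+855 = 1263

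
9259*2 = 18518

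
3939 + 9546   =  13485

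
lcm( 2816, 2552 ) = 81664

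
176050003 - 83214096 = 92835907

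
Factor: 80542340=2^2*5^1*31^1 * 37^1*3511^1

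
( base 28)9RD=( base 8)17221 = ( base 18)162d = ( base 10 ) 7825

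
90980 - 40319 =50661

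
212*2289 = 485268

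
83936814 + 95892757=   179829571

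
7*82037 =574259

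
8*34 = 272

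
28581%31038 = 28581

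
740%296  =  148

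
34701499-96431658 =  -61730159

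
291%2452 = 291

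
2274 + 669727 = 672001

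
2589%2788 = 2589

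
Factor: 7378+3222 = 2^3*5^2*53^1 = 10600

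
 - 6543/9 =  -727  =  - 727.00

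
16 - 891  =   - 875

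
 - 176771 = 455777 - 632548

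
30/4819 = 30/4819 = 0.01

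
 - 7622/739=-11 +507/739 = - 10.31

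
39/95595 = 13/31865 = 0.00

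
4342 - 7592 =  - 3250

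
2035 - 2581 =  - 546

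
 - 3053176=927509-3980685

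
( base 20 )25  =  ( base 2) 101101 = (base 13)36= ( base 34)1B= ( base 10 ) 45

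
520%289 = 231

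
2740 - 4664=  - 1924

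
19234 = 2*9617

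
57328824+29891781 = 87220605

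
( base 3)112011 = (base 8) 576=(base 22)h8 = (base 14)1D4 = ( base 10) 382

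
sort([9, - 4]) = [ - 4,9]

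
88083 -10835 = 77248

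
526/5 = 526/5 = 105.20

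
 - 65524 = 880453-945977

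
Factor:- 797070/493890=-101^ ( - 1)*163^1 = - 163/101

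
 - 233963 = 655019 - 888982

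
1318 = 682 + 636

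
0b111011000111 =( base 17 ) D19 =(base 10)3783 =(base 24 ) 6DF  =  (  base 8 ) 7307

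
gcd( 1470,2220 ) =30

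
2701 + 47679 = 50380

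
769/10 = 769/10 = 76.90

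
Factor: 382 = 2^1 * 191^1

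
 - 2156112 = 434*( - 4968 )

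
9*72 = 648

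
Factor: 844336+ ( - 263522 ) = 580814  =  2^1*13^1*89^1*251^1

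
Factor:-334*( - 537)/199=2^1*3^1*167^1*179^1*199^( - 1) = 179358/199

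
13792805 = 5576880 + 8215925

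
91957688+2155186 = 94112874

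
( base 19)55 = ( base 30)3a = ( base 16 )64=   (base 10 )100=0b1100100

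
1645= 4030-2385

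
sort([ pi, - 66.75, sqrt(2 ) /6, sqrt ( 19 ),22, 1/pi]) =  [ - 66.75,sqrt( 2 ) /6,1/pi,pi,sqrt( 19) , 22 ]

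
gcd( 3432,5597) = 1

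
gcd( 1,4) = 1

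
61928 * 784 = 48551552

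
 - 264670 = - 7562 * 35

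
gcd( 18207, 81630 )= 9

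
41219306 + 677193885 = 718413191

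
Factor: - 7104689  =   - 19^1*179^1  *  2089^1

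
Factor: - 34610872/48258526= -17305436/24129263  =  - 2^2*43^1*397^(- 1)*60779^(-1)*100613^1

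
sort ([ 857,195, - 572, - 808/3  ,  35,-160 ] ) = [ - 572, - 808/3, - 160,35,195,857] 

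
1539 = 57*27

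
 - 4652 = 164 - 4816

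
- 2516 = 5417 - 7933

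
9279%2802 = 873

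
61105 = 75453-14348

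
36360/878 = 41 + 181/439   =  41.41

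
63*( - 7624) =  - 480312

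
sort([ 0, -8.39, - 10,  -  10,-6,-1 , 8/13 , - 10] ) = [- 10 , - 10,-10, - 8.39 ,- 6, -1, 0,8/13 ] 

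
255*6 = 1530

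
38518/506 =19259/253 =76.12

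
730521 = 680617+49904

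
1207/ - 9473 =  - 1207/9473 = - 0.13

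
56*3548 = 198688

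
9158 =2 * 4579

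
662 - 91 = 571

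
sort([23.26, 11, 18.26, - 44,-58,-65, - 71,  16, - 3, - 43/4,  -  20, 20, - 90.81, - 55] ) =[  -  90.81 , - 71, - 65, - 58,  -  55, - 44,-20,  -  43/4, - 3, 11,16,  18.26, 20, 23.26] 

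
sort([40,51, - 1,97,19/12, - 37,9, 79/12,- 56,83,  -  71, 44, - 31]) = [ - 71, - 56,  -  37, - 31, - 1,19/12 , 79/12,9, 40,44, 51,83,97 ]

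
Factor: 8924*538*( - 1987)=- 2^3*23^1*97^1 * 269^1*1987^1 = -  9539809544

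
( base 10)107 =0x6b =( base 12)8b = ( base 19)5c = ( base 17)65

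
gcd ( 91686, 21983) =1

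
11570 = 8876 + 2694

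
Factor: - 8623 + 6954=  - 1669^1 = - 1669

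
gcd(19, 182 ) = 1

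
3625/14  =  258 + 13/14= 258.93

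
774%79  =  63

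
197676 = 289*684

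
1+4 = 5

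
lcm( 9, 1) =9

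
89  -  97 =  - 8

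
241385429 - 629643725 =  - 388258296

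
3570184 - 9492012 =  - 5921828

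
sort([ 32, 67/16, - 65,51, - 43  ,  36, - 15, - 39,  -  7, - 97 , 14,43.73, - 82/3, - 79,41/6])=[ - 97, - 79, - 65, - 43, - 39 , - 82/3,  -  15, - 7,67/16, 41/6, 14, 32 , 36, 43.73,51 ]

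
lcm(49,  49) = 49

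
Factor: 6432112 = 2^4*43^1*9349^1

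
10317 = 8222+2095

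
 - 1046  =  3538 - 4584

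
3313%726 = 409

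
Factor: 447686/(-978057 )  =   - 2^1 * 3^( - 2)*109^( - 1)*997^( - 1)*223843^1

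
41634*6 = 249804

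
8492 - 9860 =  - 1368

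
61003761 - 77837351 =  - 16833590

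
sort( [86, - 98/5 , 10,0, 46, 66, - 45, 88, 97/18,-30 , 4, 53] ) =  [ - 45, - 30 , - 98/5, 0, 4, 97/18,10,  46, 53, 66, 86, 88]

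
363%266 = 97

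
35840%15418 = 5004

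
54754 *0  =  0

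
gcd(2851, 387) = 1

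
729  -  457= 272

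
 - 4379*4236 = - 18549444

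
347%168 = 11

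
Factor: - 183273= -3^1*61091^1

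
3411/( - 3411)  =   - 1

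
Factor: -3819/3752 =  - 2^( -3) * 3^1*7^( - 1 ) * 19^1 = - 57/56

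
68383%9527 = 1694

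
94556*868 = 82074608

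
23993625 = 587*40875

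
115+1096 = 1211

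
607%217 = 173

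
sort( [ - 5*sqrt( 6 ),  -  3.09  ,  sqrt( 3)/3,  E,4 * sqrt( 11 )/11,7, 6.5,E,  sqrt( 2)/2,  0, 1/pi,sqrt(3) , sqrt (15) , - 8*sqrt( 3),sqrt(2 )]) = [ - 8 * sqrt( 3), - 5 * sqrt(6 ), - 3.09,0 , 1/pi , sqrt( 3)/3,sqrt( 2)/2,4*sqrt(11) /11,sqrt(2 ),  sqrt( 3 ),E,E,sqrt( 15 ) , 6.5,7]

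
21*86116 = 1808436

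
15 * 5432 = 81480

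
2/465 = 2/465 = 0.00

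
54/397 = 54/397 = 0.14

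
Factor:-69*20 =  - 1380 = -2^2*3^1*5^1  *23^1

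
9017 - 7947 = 1070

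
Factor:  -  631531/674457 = -3^(-1)*7^(-1 )*32117^(  -  1)*631531^1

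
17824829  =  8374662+9450167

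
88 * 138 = 12144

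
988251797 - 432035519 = 556216278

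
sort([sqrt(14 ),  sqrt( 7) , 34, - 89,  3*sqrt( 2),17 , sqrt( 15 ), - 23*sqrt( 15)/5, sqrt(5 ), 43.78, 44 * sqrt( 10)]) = [ - 89, - 23 * sqrt( 15 )/5, sqrt(5), sqrt(7), sqrt(14),  sqrt(15),3*sqrt( 2 ),17 , 34 , 43.78,44  *  sqrt(10 )] 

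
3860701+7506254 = 11366955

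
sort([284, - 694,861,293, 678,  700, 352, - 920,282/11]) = [ -920, - 694,282/11, 284, 293 , 352, 678, 700, 861]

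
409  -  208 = 201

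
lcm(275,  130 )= 7150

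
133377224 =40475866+92901358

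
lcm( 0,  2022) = 0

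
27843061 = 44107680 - 16264619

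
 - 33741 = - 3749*9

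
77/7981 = 77/7981=0.01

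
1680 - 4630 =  - 2950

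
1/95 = 1/95  =  0.01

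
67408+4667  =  72075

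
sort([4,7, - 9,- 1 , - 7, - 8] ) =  [ - 9 , - 8 , - 7, - 1,4,7 ] 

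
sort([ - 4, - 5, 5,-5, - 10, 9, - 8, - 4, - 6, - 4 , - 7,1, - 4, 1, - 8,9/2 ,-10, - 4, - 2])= [-10, - 10, - 8, - 8, - 7, - 6, - 5 ,-5, -4, - 4, - 4, - 4, - 4, - 2,  1,1, 9/2, 5,9]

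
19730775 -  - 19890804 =39621579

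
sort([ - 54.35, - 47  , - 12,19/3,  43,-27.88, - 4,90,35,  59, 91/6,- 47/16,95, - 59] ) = [ - 59,-54.35, - 47, - 27.88, - 12, - 4, - 47/16,19/3,  91/6,35,43, 59,90,95]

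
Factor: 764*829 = 2^2*191^1*829^1 = 633356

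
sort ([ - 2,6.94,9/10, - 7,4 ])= [ - 7, - 2,9/10,4 , 6.94 ] 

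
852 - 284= 568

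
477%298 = 179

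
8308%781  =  498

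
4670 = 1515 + 3155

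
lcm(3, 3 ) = 3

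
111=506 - 395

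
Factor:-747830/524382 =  - 415/291 =- 3^(- 1)*5^1*83^1*97^( - 1 ) 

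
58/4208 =29/2104= 0.01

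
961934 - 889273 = 72661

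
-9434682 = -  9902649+467967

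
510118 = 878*581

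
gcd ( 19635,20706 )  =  357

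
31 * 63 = 1953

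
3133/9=3133/9 = 348.11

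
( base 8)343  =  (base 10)227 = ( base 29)7O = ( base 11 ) 197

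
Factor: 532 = 2^2*7^1*19^1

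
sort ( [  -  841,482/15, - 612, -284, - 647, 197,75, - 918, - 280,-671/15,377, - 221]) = [  -  918, - 841,-647, - 612, - 284, - 280 , - 221,-671/15,  482/15, 75,197,377]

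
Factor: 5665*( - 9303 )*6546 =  - 2^1*3^2*5^1*7^1*11^1*103^1*443^1*1091^1=-344983986270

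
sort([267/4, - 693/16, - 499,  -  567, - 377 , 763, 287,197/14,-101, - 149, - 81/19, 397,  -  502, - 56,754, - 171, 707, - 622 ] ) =[ - 622, - 567 ,  -  502, - 499, - 377,  -  171, - 149, - 101, - 56, - 693/16,-81/19,197/14, 267/4,287,397,  707, 754,  763 ] 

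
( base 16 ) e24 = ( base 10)3620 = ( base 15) 1115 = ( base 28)4h8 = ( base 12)2118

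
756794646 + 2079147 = 758873793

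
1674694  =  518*3233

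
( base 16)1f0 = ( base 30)gg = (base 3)200101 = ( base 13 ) 2c2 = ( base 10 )496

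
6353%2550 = 1253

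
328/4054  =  164/2027 = 0.08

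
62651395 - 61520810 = 1130585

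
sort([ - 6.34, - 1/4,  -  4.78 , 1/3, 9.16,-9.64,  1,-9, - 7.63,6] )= [ - 9.64, - 9, - 7.63, - 6.34, - 4.78, - 1/4, 1/3,  1, 6,  9.16] 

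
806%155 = 31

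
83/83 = 1 = 1.00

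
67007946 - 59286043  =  7721903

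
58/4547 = 58/4547 = 0.01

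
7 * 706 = 4942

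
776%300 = 176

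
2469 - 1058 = 1411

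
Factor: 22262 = 2^1 * 11131^1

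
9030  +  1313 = 10343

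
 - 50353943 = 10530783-60884726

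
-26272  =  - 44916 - -18644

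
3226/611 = 5 + 171/611 = 5.28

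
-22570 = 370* ( - 61) 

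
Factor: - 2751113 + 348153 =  -2402960 = -2^4*5^1*7^2*613^1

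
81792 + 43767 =125559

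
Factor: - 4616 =  -  2^3*577^1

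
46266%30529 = 15737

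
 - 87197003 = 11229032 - 98426035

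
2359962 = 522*4521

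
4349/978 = 4349/978 = 4.45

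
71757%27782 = 16193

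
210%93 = 24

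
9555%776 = 243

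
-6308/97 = -66 + 94/97 =- 65.03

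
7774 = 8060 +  - 286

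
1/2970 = 1/2970 = 0.00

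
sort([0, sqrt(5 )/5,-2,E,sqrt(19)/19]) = [ - 2,0, sqrt(19)/19,sqrt(5)/5,E] 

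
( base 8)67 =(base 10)55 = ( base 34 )1L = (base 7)106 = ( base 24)27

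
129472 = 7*18496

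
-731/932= - 731/932 = - 0.78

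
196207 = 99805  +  96402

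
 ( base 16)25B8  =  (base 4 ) 2112320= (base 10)9656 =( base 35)7uv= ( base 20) 142G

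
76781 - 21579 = 55202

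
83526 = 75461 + 8065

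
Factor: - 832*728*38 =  - 2^10*7^1* 13^2*19^1 = - 23016448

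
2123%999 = 125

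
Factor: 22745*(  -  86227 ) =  - 5^1*23^2*163^1*4549^1 = - 1961233115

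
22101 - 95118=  - 73017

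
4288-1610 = 2678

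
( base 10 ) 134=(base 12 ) b2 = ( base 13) a4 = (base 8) 206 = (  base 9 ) 158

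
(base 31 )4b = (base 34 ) 3X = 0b10000111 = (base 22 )63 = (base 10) 135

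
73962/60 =12327/10=1232.70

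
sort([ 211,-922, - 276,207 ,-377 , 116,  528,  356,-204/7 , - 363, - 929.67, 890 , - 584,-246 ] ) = [ - 929.67,-922, - 584 , - 377,  -  363, - 276 ,-246 , - 204/7, 116,207,211, 356, 528, 890]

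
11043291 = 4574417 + 6468874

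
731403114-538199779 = 193203335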